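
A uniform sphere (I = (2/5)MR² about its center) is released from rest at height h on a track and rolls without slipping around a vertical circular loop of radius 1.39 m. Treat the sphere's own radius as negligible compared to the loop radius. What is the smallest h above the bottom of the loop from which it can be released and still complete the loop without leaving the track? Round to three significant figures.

h_min ≈ 3.75 m

Here I = (2/5)MR², so the shape factor k = I/(MR²) = 0.4.
At the top, contact is just lost when gravity alone supplies the centripetal force: Mg = Mv_top²/r, i.e. v_top² = gr.
With ω = v/R, the kinetic energy at speed v is ½(1+k)Mv² = (7/10)Mv².
Energy conservation from release (height h) to the top (height 2r): Mgh = Mg(2r) + (7/10)M·gr.
Thus h_min = 2r + (1+k)r/2 = r(2 + 1.4/2) = 1.39 × 2.7 ≈ 3.75 m.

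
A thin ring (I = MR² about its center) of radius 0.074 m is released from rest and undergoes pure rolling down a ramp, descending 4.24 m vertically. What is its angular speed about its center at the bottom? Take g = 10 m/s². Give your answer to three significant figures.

The moment of inertia is MR², giving k ≡ I/(MR²) = 1.
Rolling without slipping gives ω = v/R, so the total kinetic energy is ½Mv² + ½Iω² = ½(1+k)Mv² = Mv².
Energy conservation Mgh = ½(1+k)Mv² gives v = √(2gh/(1+k)) = √(2 × 10 × 4.24 / 2) = 6.512 m/s.
Then ω = v/R = 6.512 / 0.074 ≈ 88.0 rad/s.

ω ≈ 88.0 rad/s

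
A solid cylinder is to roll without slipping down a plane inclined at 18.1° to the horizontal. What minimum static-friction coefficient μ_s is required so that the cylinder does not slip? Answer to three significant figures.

μ_min ≈ 0.109

The moment of inertia is (1/2)MR², giving k ≡ I/(MR²) = 0.5.
Newton's second law down the slope: Mg sinθ − f = Ma. The torque equation fR = Iα (with α = a/R) gives f = kMa.
These give a = g sinθ/(1+k) and the required friction f = kMg sinθ/(1+k).
With N = Mg cosθ, the no-slip condition f ≤ μN gives μ_min = f/N = k tanθ/(1+k).
μ_min = 0.5 × tan18.1° / 1.5 ≈ 0.109.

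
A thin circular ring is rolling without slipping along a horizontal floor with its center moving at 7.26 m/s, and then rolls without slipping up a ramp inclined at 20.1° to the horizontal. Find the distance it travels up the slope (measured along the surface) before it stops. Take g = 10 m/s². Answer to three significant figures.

d ≈ 15.3 m

The moment of inertia is MR², giving k ≡ I/(MR²) = 1.
Pure rolling means v = ωR; then KE = ½Mv² + ½I(v/R)² = ½(1+k)Mv² = Mv².
Setting this equal to Mgh gives the vertical rise h = (1+k)v₀²/(2g) = 2×7.26²/(2×10) = 5.271 m.
The distance along the slope is d = h/sinθ = 5.271/sin20.1° ≈ 15.3 m.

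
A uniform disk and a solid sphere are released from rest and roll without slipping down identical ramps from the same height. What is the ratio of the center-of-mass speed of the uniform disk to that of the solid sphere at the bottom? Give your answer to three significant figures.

Each satisfies Mgh = ½(1+k)Mv² with k = I/(MR²), so v ∝ 1/√(1+k).
For the uniform disk k = 0.5; for the solid sphere k = 0.4.
v₁/v₂ = √((1+k₂)/(1+k₁)) = √(1.4/1.5) ≈ 0.966.

v_ratio ≈ 0.966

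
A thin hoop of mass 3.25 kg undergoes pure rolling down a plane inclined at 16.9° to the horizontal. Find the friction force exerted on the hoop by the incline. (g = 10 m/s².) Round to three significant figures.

With I = MR², the ratio k = I/(MR²) is 1.
Translational: Mg sinθ − f = Ma. Rotational about the CM: fR = Iα = kMRa, so f = kMa.
Combining, a = g sinθ/(1+k) and f = kMa = kMg sinθ/(1+k).
f = 1 × 3.25 × 10 × sin16.9° / 2 ≈ 4.72 N.

f ≈ 4.72 N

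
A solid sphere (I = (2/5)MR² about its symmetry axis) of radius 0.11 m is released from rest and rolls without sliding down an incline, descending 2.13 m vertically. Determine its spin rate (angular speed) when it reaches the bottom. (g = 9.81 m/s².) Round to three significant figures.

With I = (2/5)MR², the ratio k = I/(MR²) is 0.4.
Pure rolling means v = ωR; then KE = ½Mv² + ½I(v/R)² = ½(1+k)Mv² = (7/10)Mv².
Energy conservation Mgh = ½(1+k)Mv² gives v = √(2gh/(1+k)) = √(2 × 9.81 × 2.13 / 1.4) = 5.464 m/s.
The angular speed follows from ω = v/R = 5.464/0.11 ≈ 49.7 rad/s.

ω ≈ 49.7 rad/s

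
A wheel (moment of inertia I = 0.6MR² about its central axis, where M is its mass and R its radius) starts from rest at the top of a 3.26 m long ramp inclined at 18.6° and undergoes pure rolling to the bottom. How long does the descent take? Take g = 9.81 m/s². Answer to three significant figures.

Here I = 0.6MR², so the shape factor k = I/(MR²) = 0.6.
Along the incline Mg sinθ − f = Ma, and torque about the center fR = Iα = kMR²(a/R) gives f = kMa.
Hence a = g sinθ/(1+k) = 9.81×sin18.6°/1.6 = 1.956 m/s².
With constant a from rest, t = √(2L/a) = √(2·3.26/1.956) ≈ 1.83 s.

t ≈ 1.83 s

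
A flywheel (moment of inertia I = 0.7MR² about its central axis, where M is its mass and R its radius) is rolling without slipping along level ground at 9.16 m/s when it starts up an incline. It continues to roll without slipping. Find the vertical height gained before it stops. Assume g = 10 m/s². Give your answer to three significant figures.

Here I = 0.7MR², so the shape factor k = I/(MR²) = 0.7.
Pure rolling means v = ωR; then KE = ½Mv² + ½I(v/R)² = ½(1+k)Mv² = (17/20)Mv².
At the top the kinetic energy is zero, so (17/20)Mv₀² = Mgh.
Thus h = (1+k)v₀²/(2g) = 1.7 × 9.16² / (2 × 10) ≈ 7.13 m.

h ≈ 7.13 m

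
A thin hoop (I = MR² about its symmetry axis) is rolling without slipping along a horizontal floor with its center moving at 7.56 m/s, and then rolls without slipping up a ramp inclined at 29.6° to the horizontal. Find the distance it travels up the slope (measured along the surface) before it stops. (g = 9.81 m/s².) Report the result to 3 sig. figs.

d ≈ 11.8 m

For this body I = MR², i.e. k = I/(MR²) = 1.
Since it rolls without slipping, ω = v/R and KE = ½Mv² + ½Iω² = ½(1+k)Mv² = Mv².
Setting this equal to Mgh gives the vertical rise h = (1+k)v₀²/(2g) = 2×7.56²/(2×9.81) = 5.826 m.
The distance along the slope is d = h/sinθ = 5.826/sin29.6° ≈ 11.8 m.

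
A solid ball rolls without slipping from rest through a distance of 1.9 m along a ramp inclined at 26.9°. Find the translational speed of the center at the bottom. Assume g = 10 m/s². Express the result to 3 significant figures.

For this body I = (2/5)MR², i.e. k = I/(MR²) = 0.4.
Pure rolling means v = ωR; then KE = ½Mv² + ½I(v/R)² = ½(1+k)Mv² = (7/10)Mv².
The vertical drop is h = L sinθ = 1.9 × sin26.9° = 0.8596 m.
Setting Mgh = (7/10)Mv² gives v = √(2gh/(1+k)) = √(2·10·0.8596/1.4) ≈ 3.50 m/s.

v ≈ 3.50 m/s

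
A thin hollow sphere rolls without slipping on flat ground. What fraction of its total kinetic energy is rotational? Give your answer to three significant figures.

fraction ≈ 0.400

The moment of inertia is (2/3)MR², giving k ≡ I/(MR²) = 2/3.
With ω = v/R, KE_trans = ½Mv² and KE_rot = ½Iω² = ½kMv², so KE_total = ½(1+k)Mv².
The rotational fraction is therefore k/(1+k) = (2/3)/1.667 ≈ 0.400.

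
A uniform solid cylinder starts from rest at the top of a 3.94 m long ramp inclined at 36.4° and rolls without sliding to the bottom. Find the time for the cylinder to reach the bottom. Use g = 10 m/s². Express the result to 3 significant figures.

t ≈ 1.41 s

For this body I = (1/2)MR², i.e. k = I/(MR²) = 0.5.
Along the incline Mg sinθ − f = Ma, and torque about the center fR = Iα = kMR²(a/R) gives f = kMa.
Hence a = g sinθ/(1+k) = 10×sin36.4°/1.5 = 3.956 m/s².
With constant a from rest, t = √(2L/a) = √(2·3.94/3.956) ≈ 1.41 s.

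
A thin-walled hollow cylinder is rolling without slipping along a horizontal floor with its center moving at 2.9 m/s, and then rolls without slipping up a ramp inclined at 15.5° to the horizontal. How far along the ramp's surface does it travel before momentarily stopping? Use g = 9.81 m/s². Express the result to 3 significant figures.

d ≈ 3.21 m

For this body I = MR², i.e. k = I/(MR²) = 1.
The rolling condition ω = v/R makes the rotational term ½I(v/R)² = ½kMv², so KE_total = ½(1+k)Mv² = Mv².
Setting this equal to Mgh gives the vertical rise h = (1+k)v₀²/(2g) = 2×2.9²/(2×9.81) = 0.8573 m.
The distance along the slope is d = h/sinθ = 0.8573/sin15.5° ≈ 3.21 m.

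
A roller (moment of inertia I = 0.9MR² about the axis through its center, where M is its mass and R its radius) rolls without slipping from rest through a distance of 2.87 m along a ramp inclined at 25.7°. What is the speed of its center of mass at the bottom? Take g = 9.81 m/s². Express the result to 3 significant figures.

v ≈ 3.58 m/s

With I = 0.9MR², the ratio k = I/(MR²) is 0.9.
Since it rolls without slipping, ω = v/R and KE = ½Mv² + ½Iω² = ½(1+k)Mv² = (19/20)Mv².
The vertical drop is h = L sinθ = 2.87 × sin25.7° = 1.245 m.
Energy conservation: Mgh = (19/20)Mv², so v = √(2gh/(1+k)) = √(2 × 9.81 × 1.245 / 1.9) ≈ 3.58 m/s.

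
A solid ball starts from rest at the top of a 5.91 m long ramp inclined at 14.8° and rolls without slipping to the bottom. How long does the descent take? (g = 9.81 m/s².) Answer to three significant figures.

The moment of inertia is (2/5)MR², giving k ≡ I/(MR²) = 0.4.
Newton's second law down the slope: Mg sinθ − f = Ma. The torque equation fR = Iα (with α = a/R) gives f = kMa.
Hence a = g sinθ/(1+k) = 9.81×sin14.8°/1.4 = 1.79 m/s².
Starting from rest, L = ½at², so t = √(2L/a) = √(2×5.91/1.79) ≈ 2.57 s.

t ≈ 2.57 s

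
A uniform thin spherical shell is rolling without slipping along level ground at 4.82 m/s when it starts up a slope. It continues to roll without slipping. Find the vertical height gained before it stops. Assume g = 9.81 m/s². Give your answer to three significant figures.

h ≈ 1.97 m

The moment of inertia is (2/3)MR², giving k ≡ I/(MR²) = 2/3.
Rolling without slipping gives ω = v/R, so the total kinetic energy is ½Mv² + ½Iω² = ½(1+k)Mv² = (5/6)Mv².
At the top the kinetic energy is zero, so (5/6)Mv₀² = Mgh.
Thus h = (1+k)v₀²/(2g) = 1.667 × 4.82² / (2 × 9.81) ≈ 1.97 m.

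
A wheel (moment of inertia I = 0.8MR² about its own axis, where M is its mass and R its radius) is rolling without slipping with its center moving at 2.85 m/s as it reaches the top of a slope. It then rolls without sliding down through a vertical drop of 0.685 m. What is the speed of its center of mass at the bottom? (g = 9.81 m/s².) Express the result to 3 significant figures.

v ≈ 3.95 m/s

Here I = 0.8MR², so the shape factor k = I/(MR²) = 0.8.
Since it rolls without slipping, ω = v/R and KE = ½Mv² + ½Iω² = ½(1+k)Mv² = (9/10)Mv².
Energy conservation: (9/10)Mv₀² + Mgh = (9/10)Mv², so v² = v₀² + 2gh/(1+k).
v = √(2.85² + 2×9.81×0.685/1.8) = √15.59 ≈ 3.95 m/s.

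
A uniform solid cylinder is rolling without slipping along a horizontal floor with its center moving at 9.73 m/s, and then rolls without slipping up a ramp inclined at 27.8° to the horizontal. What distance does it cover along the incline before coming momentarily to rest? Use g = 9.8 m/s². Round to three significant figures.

Here I = (1/2)MR², so the shape factor k = I/(MR²) = 0.5.
The rolling condition ω = v/R makes the rotational term ½I(v/R)² = ½kMv², so KE_total = ½(1+k)Mv² = (3/4)Mv².
Setting this equal to Mgh gives the vertical rise h = (1+k)v₀²/(2g) = 1.5×9.73²/(2×9.8) = 7.245 m.
The distance along the slope is d = h/sinθ = 7.245/sin27.8° ≈ 15.5 m.

d ≈ 15.5 m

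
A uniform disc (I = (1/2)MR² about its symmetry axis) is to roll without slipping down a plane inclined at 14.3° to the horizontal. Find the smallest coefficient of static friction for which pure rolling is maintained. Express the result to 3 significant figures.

For this body I = (1/2)MR², i.e. k = I/(MR²) = 0.5.
Newton's second law down the slope: Mg sinθ − f = Ma. The torque equation fR = Iα (with α = a/R) gives f = kMa.
These give a = g sinθ/(1+k) and the required friction f = kMg sinθ/(1+k).
With N = Mg cosθ, the no-slip condition f ≤ μN gives μ_min = f/N = k tanθ/(1+k).
μ_min = 0.5 × tan14.3° / 1.5 ≈ 0.0850.

μ_min ≈ 0.0850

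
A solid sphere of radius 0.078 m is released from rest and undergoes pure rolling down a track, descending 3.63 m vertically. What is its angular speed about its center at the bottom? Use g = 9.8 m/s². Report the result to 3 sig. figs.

With I = (2/5)MR², the ratio k = I/(MR²) is 0.4.
Pure rolling means v = ωR; then KE = ½Mv² + ½I(v/R)² = ½(1+k)Mv² = (7/10)Mv².
Energy conservation Mgh = ½(1+k)Mv² gives v = √(2gh/(1+k)) = √(2 × 9.8 × 3.63 / 1.4) = 7.129 m/s.
The angular speed follows from ω = v/R = 7.129/0.078 ≈ 91.4 rad/s.

ω ≈ 91.4 rad/s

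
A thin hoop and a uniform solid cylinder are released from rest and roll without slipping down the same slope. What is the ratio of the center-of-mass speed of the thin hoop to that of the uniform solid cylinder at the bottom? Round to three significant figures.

Each satisfies Mgh = ½(1+k)Mv² with k = I/(MR²), so v ∝ 1/√(1+k).
For the thin hoop k = 1; for the uniform solid cylinder k = 0.5.
v₁/v₂ = √((1+k₂)/(1+k₁)) = √(1.5/2) ≈ 0.866.

v_ratio ≈ 0.866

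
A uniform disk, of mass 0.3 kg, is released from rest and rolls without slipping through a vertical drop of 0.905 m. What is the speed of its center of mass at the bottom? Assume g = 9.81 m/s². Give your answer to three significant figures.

v ≈ 3.44 m/s

Here I = (1/2)MR², so the shape factor k = I/(MR²) = 0.5.
The rolling condition ω = v/R makes the rotational term ½I(v/R)² = ½kMv², so KE_total = ½(1+k)Mv² = (3/4)Mv².
Energy conservation: Mgh = (3/4)Mv², so v = √(2gh/(1+k)) = √(2 × 9.81 × 0.905 / 1.5) ≈ 3.44 m/s.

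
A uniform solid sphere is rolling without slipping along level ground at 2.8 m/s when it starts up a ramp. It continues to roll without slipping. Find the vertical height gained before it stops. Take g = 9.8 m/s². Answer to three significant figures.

The moment of inertia is (2/5)MR², giving k ≡ I/(MR²) = 0.4.
Since it rolls without slipping, ω = v/R and KE = ½Mv² + ½Iω² = ½(1+k)Mv² = (7/10)Mv².
At the top the kinetic energy is zero, so (7/10)Mv₀² = Mgh.
Thus h = (1+k)v₀²/(2g) = 1.4 × 2.8² / (2 × 9.8) ≈ 0.560 m.

h ≈ 0.560 m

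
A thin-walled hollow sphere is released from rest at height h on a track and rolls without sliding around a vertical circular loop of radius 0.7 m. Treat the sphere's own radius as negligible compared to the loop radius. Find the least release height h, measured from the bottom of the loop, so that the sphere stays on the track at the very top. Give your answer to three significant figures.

With I = (2/3)MR², the ratio k = I/(MR²) is 2/3.
At the top of the loop, the minimum-contact condition is Mg = Mv_top²/r, so v_top² = gr.
With ω = v/R, the kinetic energy at speed v is ½(1+k)Mv² = (5/6)Mv².
Energy conservation from release (height h) to the top (height 2r): Mgh = Mg(2r) + (5/6)M·gr.
Thus h_min = 2r + (1+k)r/2 = r(2 + 1.667/2) = 0.7 × 2.833 ≈ 1.98 m.

h_min ≈ 1.98 m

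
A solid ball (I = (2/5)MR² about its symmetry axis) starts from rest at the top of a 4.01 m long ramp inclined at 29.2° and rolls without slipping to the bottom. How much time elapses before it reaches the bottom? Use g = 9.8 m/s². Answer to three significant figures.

With I = (2/5)MR², the ratio k = I/(MR²) is 0.4.
Newton's second law down the slope: Mg sinθ − f = Ma. The torque equation fR = Iα (with α = a/R) gives f = kMa.
Hence a = g sinθ/(1+k) = 9.8×sin29.2°/1.4 = 3.415 m/s².
With constant a from rest, t = √(2L/a) = √(2·4.01/3.415) ≈ 1.53 s.

t ≈ 1.53 s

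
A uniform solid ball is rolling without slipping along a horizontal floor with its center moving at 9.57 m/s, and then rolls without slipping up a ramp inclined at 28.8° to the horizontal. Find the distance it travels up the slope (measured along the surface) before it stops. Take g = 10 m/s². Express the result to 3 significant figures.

d ≈ 13.3 m

The moment of inertia is (2/5)MR², giving k ≡ I/(MR²) = 0.4.
Since it rolls without slipping, ω = v/R and KE = ½Mv² + ½Iω² = ½(1+k)Mv² = (7/10)Mv².
Setting this equal to Mgh gives the vertical rise h = (1+k)v₀²/(2g) = 1.4×9.57²/(2×10) = 6.411 m.
Along the incline, d = h/sinθ = 6.411/sin28.8° ≈ 13.3 m.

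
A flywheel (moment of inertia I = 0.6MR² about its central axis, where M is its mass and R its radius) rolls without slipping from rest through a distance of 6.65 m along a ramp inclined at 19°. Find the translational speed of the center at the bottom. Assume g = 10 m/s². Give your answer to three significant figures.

Here I = 0.6MR², so the shape factor k = I/(MR²) = 0.6.
Pure rolling means v = ωR; then KE = ½Mv² + ½I(v/R)² = ½(1+k)Mv² = (4/5)Mv².
The vertical drop is h = L sinθ = 6.65 × sin19° = 2.165 m.
Energy conservation: Mgh = (4/5)Mv², so v = √(2gh/(1+k)) = √(2 × 10 × 2.165 / 1.6) ≈ 5.20 m/s.

v ≈ 5.20 m/s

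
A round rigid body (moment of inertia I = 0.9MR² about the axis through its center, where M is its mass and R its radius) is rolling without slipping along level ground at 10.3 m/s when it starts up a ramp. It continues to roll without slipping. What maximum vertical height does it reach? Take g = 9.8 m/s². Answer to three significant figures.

The moment of inertia is 0.9MR², giving k ≡ I/(MR²) = 0.9.
Pure rolling means v = ωR; then KE = ½Mv² + ½I(v/R)² = ½(1+k)Mv² = (19/20)Mv².
All of this converts to potential energy at the highest point: (19/20)Mv₀² = Mgh.
Thus h = (1+k)v₀²/(2g) = 1.9 × 10.3² / (2 × 9.8) ≈ 10.3 m.

h ≈ 10.3 m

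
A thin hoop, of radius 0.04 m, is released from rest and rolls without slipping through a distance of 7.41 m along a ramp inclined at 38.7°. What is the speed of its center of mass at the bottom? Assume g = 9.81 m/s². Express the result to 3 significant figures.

For this body I = MR², i.e. k = I/(MR²) = 1.
The rolling condition ω = v/R makes the rotational term ½I(v/R)² = ½kMv², so KE_total = ½(1+k)Mv² = Mv².
The vertical drop is h = L sinθ = 7.41 × sin38.7° = 4.633 m.
Energy conservation: Mgh = Mv², so v = √(2gh/(1+k)) = √(2 × 9.81 × 4.633 / 2) ≈ 6.74 m/s.

v ≈ 6.74 m/s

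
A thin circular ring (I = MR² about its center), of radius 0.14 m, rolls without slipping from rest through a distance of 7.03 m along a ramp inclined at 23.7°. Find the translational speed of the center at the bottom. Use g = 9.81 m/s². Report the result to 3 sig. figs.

Here I = MR², so the shape factor k = I/(MR²) = 1.
Pure rolling means v = ωR; then KE = ½Mv² + ½I(v/R)² = ½(1+k)Mv² = Mv².
The vertical drop is h = L sinθ = 7.03 × sin23.7° = 2.826 m.
Energy conservation: Mgh = Mv², so v = √(2gh/(1+k)) = √(2 × 9.81 × 2.826 / 2) ≈ 5.26 m/s.

v ≈ 5.26 m/s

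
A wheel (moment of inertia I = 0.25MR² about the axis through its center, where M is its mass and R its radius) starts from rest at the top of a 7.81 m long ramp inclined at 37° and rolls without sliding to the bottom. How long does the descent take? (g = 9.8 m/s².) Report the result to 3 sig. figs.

t ≈ 1.82 s

For this body I = 0.25MR², i.e. k = I/(MR²) = 0.25.
Newton's second law down the slope: Mg sinθ − f = Ma. The torque equation fR = Iα (with α = a/R) gives f = kMa.
Hence a = g sinθ/(1+k) = 9.8×sin37°/1.25 = 4.718 m/s².
With constant a from rest, t = √(2L/a) = √(2·7.81/4.718) ≈ 1.82 s.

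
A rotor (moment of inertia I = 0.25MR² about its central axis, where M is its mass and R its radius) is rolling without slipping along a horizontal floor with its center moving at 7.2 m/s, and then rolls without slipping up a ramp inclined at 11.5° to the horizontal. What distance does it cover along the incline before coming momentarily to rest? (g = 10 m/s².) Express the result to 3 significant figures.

d ≈ 16.3 m

With I = 0.25MR², the ratio k = I/(MR²) is 0.25.
Rolling without slipping gives ω = v/R, so the total kinetic energy is ½Mv² + ½Iω² = ½(1+k)Mv² = (5/8)Mv².
Setting this equal to Mgh gives the vertical rise h = (1+k)v₀²/(2g) = 1.25×7.2²/(2×10) = 3.24 m.
The distance along the slope is d = h/sinθ = 3.24/sin11.5° ≈ 16.3 m.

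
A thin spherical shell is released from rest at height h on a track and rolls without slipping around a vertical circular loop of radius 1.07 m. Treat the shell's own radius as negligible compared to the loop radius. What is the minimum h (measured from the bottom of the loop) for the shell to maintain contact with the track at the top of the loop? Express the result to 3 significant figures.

h_min ≈ 3.03 m

For this body I = (2/3)MR², i.e. k = I/(MR²) = 2/3.
At the top, contact is just lost when gravity alone supplies the centripetal force: Mg = Mv_top²/r, i.e. v_top² = gr.
With ω = v/R, the kinetic energy at speed v is ½(1+k)Mv² = (5/6)Mv².
Energy conservation from release (height h) to the top (height 2r): Mgh = Mg(2r) + (5/6)M·gr.
Thus h_min = 2r + (1+k)r/2 = r(2 + 1.667/2) = 1.07 × 2.833 ≈ 3.03 m.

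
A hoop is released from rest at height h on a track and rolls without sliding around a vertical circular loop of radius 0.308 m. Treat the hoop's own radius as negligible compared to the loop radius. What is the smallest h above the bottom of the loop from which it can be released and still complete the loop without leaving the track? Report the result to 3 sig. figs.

h_min ≈ 0.924 m

For this body I = MR², i.e. k = I/(MR²) = 1.
At the top of the loop, the minimum-contact condition is Mg = Mv_top²/r, so v_top² = gr.
With ω = v/R, the kinetic energy at speed v is ½(1+k)Mv² = Mv².
Energy conservation from release (height h) to the top (height 2r): Mgh = Mg(2r) + M·gr.
Thus h_min = 2r + (1+k)r/2 = r(2 + 2/2) = 0.308 × 3 ≈ 0.924 m.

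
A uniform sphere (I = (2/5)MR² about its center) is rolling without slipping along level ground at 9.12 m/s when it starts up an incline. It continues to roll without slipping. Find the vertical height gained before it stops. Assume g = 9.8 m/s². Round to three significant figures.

h ≈ 5.94 m

Here I = (2/5)MR², so the shape factor k = I/(MR²) = 0.4.
Pure rolling means v = ωR; then KE = ½Mv² + ½I(v/R)² = ½(1+k)Mv² = (7/10)Mv².
All of this converts to potential energy at the highest point: (7/10)Mv₀² = Mgh.
Thus h = (1+k)v₀²/(2g) = 1.4 × 9.12² / (2 × 9.8) ≈ 5.94 m.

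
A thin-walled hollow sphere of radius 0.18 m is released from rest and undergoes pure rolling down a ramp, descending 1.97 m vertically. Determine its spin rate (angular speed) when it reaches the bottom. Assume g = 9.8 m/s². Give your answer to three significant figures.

With I = (2/3)MR², the ratio k = I/(MR²) is 2/3.
The rolling condition ω = v/R makes the rotational term ½I(v/R)² = ½kMv², so KE_total = ½(1+k)Mv² = (5/6)Mv².
Energy conservation Mgh = ½(1+k)Mv² gives v = √(2gh/(1+k)) = √(2 × 9.8 × 1.97 / 1.667) = 4.813 m/s.
Then ω = v/R = 4.813 / 0.18 ≈ 26.7 rad/s.

ω ≈ 26.7 rad/s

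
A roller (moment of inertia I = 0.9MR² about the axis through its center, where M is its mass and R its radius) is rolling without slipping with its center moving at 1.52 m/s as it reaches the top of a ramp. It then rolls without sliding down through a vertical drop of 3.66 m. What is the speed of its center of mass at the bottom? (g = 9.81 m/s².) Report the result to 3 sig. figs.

With I = 0.9MR², the ratio k = I/(MR²) is 0.9.
Rolling without slipping gives ω = v/R, so the total kinetic energy is ½Mv² + ½Iω² = ½(1+k)Mv² = (19/20)Mv².
Energy conservation: (19/20)Mv₀² + Mgh = (19/20)Mv², so v² = v₀² + 2gh/(1+k).
v = √(1.52² + 2×9.81×3.66/1.9) = √40.1 ≈ 6.33 m/s.

v ≈ 6.33 m/s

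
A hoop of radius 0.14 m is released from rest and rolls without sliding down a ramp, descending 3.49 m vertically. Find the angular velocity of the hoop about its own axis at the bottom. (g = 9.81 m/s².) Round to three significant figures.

For this body I = MR², i.e. k = I/(MR²) = 1.
Pure rolling means v = ωR; then KE = ½Mv² + ½I(v/R)² = ½(1+k)Mv² = Mv².
Energy conservation Mgh = ½(1+k)Mv² gives v = √(2gh/(1+k)) = √(2 × 9.81 × 3.49 / 2) = 5.851 m/s.
The angular speed follows from ω = v/R = 5.851/0.14 ≈ 41.8 rad/s.

ω ≈ 41.8 rad/s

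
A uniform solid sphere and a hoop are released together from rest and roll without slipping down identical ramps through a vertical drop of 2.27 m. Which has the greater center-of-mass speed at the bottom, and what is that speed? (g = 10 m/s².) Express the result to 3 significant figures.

the uniform solid sphere, at v ≈ 5.69 m/s

For rolling without slipping, Mgh = ½(1+k)Mv² where k = I/(MR²), so v = √(2gh/(1+k)).
Uniform solid sphere: k = 0.4, giving v = √(2×10×2.27/1.4) = 5.695 m/s.
Hoop: k = 1, giving v = √(2×10×2.27/2) = 4.764 m/s.
The smaller k wins: the uniform solid sphere, at ≈ 5.69 m/s.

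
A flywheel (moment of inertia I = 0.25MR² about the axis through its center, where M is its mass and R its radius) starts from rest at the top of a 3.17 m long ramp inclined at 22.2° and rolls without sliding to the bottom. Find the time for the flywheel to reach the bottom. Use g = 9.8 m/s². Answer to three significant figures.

The moment of inertia is 0.25MR², giving k ≡ I/(MR²) = 0.25.
Newton's second law down the slope: Mg sinθ − f = Ma. The torque equation fR = Iα (with α = a/R) gives f = kMa.
Hence a = g sinθ/(1+k) = 9.8×sin22.2°/1.25 = 2.962 m/s².
Starting from rest, L = ½at², so t = √(2L/a) = √(2×3.17/2.962) ≈ 1.46 s.

t ≈ 1.46 s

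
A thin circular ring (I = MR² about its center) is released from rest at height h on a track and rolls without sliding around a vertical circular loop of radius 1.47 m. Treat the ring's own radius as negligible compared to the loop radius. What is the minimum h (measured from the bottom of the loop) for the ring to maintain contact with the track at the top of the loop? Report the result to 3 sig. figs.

Here I = MR², so the shape factor k = I/(MR²) = 1.
At the top, contact is just lost when gravity alone supplies the centripetal force: Mg = Mv_top²/r, i.e. v_top² = gr.
With ω = v/R, the kinetic energy at speed v is ½(1+k)Mv² = Mv².
Energy conservation from release (height h) to the top (height 2r): Mgh = Mg(2r) + M·gr.
Thus h_min = 2r + (1+k)r/2 = r(2 + 2/2) = 1.47 × 3 ≈ 4.41 m.

h_min ≈ 4.41 m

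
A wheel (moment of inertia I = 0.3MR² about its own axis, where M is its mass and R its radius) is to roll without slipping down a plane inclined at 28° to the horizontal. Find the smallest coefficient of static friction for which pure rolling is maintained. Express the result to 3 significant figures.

μ_min ≈ 0.123

For this body I = 0.3MR², i.e. k = I/(MR²) = 0.3.
Newton's second law down the slope: Mg sinθ − f = Ma. The torque equation fR = Iα (with α = a/R) gives f = kMa.
These give a = g sinθ/(1+k) and the required friction f = kMg sinθ/(1+k).
With N = Mg cosθ, the no-slip condition f ≤ μN gives μ_min = f/N = k tanθ/(1+k).
μ_min = 0.3 × tan28° / 1.3 ≈ 0.123.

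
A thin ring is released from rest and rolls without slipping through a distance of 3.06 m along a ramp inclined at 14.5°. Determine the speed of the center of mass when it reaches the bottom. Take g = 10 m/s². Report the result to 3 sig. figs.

With I = MR², the ratio k = I/(MR²) is 1.
Since it rolls without slipping, ω = v/R and KE = ½Mv² + ½Iω² = ½(1+k)Mv² = Mv².
The vertical drop is h = L sinθ = 3.06 × sin14.5° = 0.7662 m.
Setting Mgh = Mv² gives v = √(2gh/(1+k)) = √(2·10·0.7662/2) ≈ 2.77 m/s.

v ≈ 2.77 m/s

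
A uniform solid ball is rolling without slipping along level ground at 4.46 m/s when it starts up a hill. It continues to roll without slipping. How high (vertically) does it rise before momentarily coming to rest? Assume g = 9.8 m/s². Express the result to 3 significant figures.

With I = (2/5)MR², the ratio k = I/(MR²) is 0.4.
Rolling without slipping gives ω = v/R, so the total kinetic energy is ½Mv² + ½Iω² = ½(1+k)Mv² = (7/10)Mv².
At the top the kinetic energy is zero, so (7/10)Mv₀² = Mgh.
Thus h = (1+k)v₀²/(2g) = 1.4 × 4.46² / (2 × 9.8) ≈ 1.42 m.

h ≈ 1.42 m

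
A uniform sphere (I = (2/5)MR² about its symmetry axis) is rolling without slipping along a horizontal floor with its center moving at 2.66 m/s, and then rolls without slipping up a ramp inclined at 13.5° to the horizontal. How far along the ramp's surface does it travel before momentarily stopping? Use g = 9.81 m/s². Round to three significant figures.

d ≈ 2.16 m

For this body I = (2/5)MR², i.e. k = I/(MR²) = 0.4.
The rolling condition ω = v/R makes the rotational term ½I(v/R)² = ½kMv², so KE_total = ½(1+k)Mv² = (7/10)Mv².
Setting this equal to Mgh gives the vertical rise h = (1+k)v₀²/(2g) = 1.4×2.66²/(2×9.81) = 0.5049 m.
Along the incline, d = h/sinθ = 0.5049/sin13.5° ≈ 2.16 m.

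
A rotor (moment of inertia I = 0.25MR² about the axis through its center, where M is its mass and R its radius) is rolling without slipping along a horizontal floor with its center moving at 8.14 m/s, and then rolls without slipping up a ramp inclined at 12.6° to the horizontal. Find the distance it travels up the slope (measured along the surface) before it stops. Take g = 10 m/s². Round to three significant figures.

For this body I = 0.25MR², i.e. k = I/(MR²) = 0.25.
Rolling without slipping gives ω = v/R, so the total kinetic energy is ½Mv² + ½Iω² = ½(1+k)Mv² = (5/8)Mv².
Setting this equal to Mgh gives the vertical rise h = (1+k)v₀²/(2g) = 1.25×8.14²/(2×10) = 4.141 m.
The distance along the slope is d = h/sinθ = 4.141/sin12.6° ≈ 19.0 m.

d ≈ 19.0 m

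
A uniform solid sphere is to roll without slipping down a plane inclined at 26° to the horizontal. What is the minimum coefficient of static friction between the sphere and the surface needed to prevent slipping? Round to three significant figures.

Here I = (2/5)MR², so the shape factor k = I/(MR²) = 0.4.
Along the incline Mg sinθ − f = Ma, and torque about the center fR = Iα = kMR²(a/R) gives f = kMa.
These give a = g sinθ/(1+k) and the required friction f = kMg sinθ/(1+k).
With N = Mg cosθ, the no-slip condition f ≤ μN gives μ_min = f/N = k tanθ/(1+k).
μ_min = 0.4 × tan26° / 1.4 ≈ 0.139.

μ_min ≈ 0.139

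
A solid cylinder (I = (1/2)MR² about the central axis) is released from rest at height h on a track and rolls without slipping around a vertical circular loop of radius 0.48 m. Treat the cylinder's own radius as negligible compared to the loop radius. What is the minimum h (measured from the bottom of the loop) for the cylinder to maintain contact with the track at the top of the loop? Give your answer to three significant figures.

The moment of inertia is (1/2)MR², giving k ≡ I/(MR²) = 0.5.
At the top, contact is just lost when gravity alone supplies the centripetal force: Mg = Mv_top²/r, i.e. v_top² = gr.
With ω = v/R, the kinetic energy at speed v is ½(1+k)Mv² = (3/4)Mv².
Energy conservation from release (height h) to the top (height 2r): Mgh = Mg(2r) + (3/4)M·gr.
Thus h_min = 2r + (1+k)r/2 = r(2 + 1.5/2) = 0.48 × 2.75 ≈ 1.32 m.

h_min ≈ 1.32 m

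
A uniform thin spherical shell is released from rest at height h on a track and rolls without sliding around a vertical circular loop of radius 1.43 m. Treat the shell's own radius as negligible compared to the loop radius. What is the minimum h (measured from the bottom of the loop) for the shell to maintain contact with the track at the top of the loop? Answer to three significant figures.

h_min ≈ 4.05 m

With I = (2/3)MR², the ratio k = I/(MR²) is 2/3.
At the top, contact is just lost when gravity alone supplies the centripetal force: Mg = Mv_top²/r, i.e. v_top² = gr.
With ω = v/R, the kinetic energy at speed v is ½(1+k)Mv² = (5/6)Mv².
Energy conservation from release (height h) to the top (height 2r): Mgh = Mg(2r) + (5/6)M·gr.
Thus h_min = 2r + (1+k)r/2 = r(2 + 1.667/2) = 1.43 × 2.833 ≈ 4.05 m.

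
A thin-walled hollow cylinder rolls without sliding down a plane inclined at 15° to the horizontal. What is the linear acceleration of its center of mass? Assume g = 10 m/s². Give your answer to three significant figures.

The moment of inertia is MR², giving k ≡ I/(MR²) = 1.
Newton's second law down the slope: Mg sinθ − f = Ma. The torque equation fR = Iα (with α = a/R) gives f = kMa.
Eliminating f: Mg sinθ = (1+k)Ma, so a = g sinθ/(1+k) = 10 × sin15° / 2 ≈ 1.29 m/s².

a ≈ 1.29 m/s²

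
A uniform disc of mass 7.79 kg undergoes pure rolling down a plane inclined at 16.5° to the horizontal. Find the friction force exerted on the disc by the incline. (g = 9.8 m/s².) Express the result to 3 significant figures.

The moment of inertia is (1/2)MR², giving k ≡ I/(MR²) = 0.5.
Translational: Mg sinθ − f = Ma. Rotational about the CM: fR = Iα = kMRa, so f = kMa.
Combining, a = g sinθ/(1+k) and f = kMa = kMg sinθ/(1+k).
f = 0.5 × 7.79 × 9.8 × sin16.5° / 1.5 ≈ 7.23 N.

f ≈ 7.23 N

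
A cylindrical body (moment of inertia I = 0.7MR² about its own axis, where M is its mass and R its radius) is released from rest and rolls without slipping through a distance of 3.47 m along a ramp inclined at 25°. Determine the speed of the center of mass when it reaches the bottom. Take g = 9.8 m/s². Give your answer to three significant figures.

v ≈ 4.11 m/s

For this body I = 0.7MR², i.e. k = I/(MR²) = 0.7.
Pure rolling means v = ωR; then KE = ½Mv² + ½I(v/R)² = ½(1+k)Mv² = (17/20)Mv².
The vertical drop is h = L sinθ = 3.47 × sin25° = 1.466 m.
Energy conservation: Mgh = (17/20)Mv², so v = √(2gh/(1+k)) = √(2 × 9.8 × 1.466 / 1.7) ≈ 4.11 m/s.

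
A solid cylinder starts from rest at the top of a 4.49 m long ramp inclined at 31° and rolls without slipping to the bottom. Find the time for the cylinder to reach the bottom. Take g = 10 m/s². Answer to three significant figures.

t ≈ 1.62 s

With I = (1/2)MR², the ratio k = I/(MR²) is 0.5.
Translational: Mg sinθ − f = Ma. Rotational about the CM: fR = Iα = kMRa, so f = kMa.
Hence a = g sinθ/(1+k) = 10×sin31°/1.5 = 3.434 m/s².
With constant a from rest, t = √(2L/a) = √(2·4.49/3.434) ≈ 1.62 s.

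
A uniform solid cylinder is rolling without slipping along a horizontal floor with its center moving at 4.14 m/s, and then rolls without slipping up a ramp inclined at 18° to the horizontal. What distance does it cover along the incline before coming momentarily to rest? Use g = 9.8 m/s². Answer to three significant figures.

With I = (1/2)MR², the ratio k = I/(MR²) is 0.5.
Since it rolls without slipping, ω = v/R and KE = ½Mv² + ½Iω² = ½(1+k)Mv² = (3/4)Mv².
Setting this equal to Mgh gives the vertical rise h = (1+k)v₀²/(2g) = 1.5×4.14²/(2×9.8) = 1.312 m.
Along the incline, d = h/sinθ = 1.312/sin18° ≈ 4.24 m.

d ≈ 4.24 m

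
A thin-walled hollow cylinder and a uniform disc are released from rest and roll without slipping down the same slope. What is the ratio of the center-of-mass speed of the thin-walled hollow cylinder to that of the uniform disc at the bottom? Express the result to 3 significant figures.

Each satisfies Mgh = ½(1+k)Mv² with k = I/(MR²), so v ∝ 1/√(1+k).
For the thin-walled hollow cylinder k = 1; for the uniform disc k = 0.5.
v₁/v₂ = √((1+k₂)/(1+k₁)) = √(1.5/2) ≈ 0.866.

v_ratio ≈ 0.866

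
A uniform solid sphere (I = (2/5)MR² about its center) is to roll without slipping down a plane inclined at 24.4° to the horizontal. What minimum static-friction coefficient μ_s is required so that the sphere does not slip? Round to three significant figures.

μ_min ≈ 0.130

Here I = (2/5)MR², so the shape factor k = I/(MR²) = 0.4.
Newton's second law down the slope: Mg sinθ − f = Ma. The torque equation fR = Iα (with α = a/R) gives f = kMa.
These give a = g sinθ/(1+k) and the required friction f = kMg sinθ/(1+k).
With N = Mg cosθ, the no-slip condition f ≤ μN gives μ_min = f/N = k tanθ/(1+k).
μ_min = 0.4 × tan24.4° / 1.4 ≈ 0.130.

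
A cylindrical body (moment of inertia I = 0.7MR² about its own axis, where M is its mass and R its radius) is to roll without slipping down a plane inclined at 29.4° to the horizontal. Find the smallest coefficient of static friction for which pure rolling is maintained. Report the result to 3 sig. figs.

Here I = 0.7MR², so the shape factor k = I/(MR²) = 0.7.
Newton's second law down the slope: Mg sinθ − f = Ma. The torque equation fR = Iα (with α = a/R) gives f = kMa.
These give a = g sinθ/(1+k) and the required friction f = kMg sinθ/(1+k).
With N = Mg cosθ, the no-slip condition f ≤ μN gives μ_min = f/N = k tanθ/(1+k).
μ_min = 0.7 × tan29.4° / 1.7 ≈ 0.232.

μ_min ≈ 0.232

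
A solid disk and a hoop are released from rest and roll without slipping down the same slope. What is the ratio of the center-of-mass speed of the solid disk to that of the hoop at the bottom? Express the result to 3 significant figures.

Each satisfies Mgh = ½(1+k)Mv² with k = I/(MR²), so v ∝ 1/√(1+k).
For the solid disk k = 0.5; for the hoop k = 1.
v₁/v₂ = √((1+k₂)/(1+k₁)) = √(2/1.5) ≈ 1.15.

v_ratio ≈ 1.15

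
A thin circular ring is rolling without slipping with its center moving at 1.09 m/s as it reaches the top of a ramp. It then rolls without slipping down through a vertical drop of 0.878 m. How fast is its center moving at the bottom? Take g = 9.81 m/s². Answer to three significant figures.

The moment of inertia is MR², giving k ≡ I/(MR²) = 1.
Pure rolling means v = ωR; then KE = ½Mv² + ½I(v/R)² = ½(1+k)Mv² = Mv².
Energy conservation: Mv₀² + Mgh = Mv², so v² = v₀² + 2gh/(1+k).
v = √(1.09² + 2×9.81×0.878/2) = √9.801 ≈ 3.13 m/s.

v ≈ 3.13 m/s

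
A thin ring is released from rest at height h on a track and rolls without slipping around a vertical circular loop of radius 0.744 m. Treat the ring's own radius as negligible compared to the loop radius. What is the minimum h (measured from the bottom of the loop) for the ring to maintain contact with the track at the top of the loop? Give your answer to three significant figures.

h_min ≈ 2.23 m

With I = MR², the ratio k = I/(MR²) is 1.
At the top of the loop, the minimum-contact condition is Mg = Mv_top²/r, so v_top² = gr.
With ω = v/R, the kinetic energy at speed v is ½(1+k)Mv² = Mv².
Energy conservation from release (height h) to the top (height 2r): Mgh = Mg(2r) + M·gr.
Thus h_min = 2r + (1+k)r/2 = r(2 + 2/2) = 0.744 × 3 ≈ 2.23 m.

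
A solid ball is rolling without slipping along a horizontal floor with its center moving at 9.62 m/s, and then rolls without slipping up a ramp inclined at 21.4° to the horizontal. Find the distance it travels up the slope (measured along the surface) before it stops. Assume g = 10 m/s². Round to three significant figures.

d ≈ 17.8 m

For this body I = (2/5)MR², i.e. k = I/(MR²) = 0.4.
The rolling condition ω = v/R makes the rotational term ½I(v/R)² = ½kMv², so KE_total = ½(1+k)Mv² = (7/10)Mv².
Setting this equal to Mgh gives the vertical rise h = (1+k)v₀²/(2g) = 1.4×9.62²/(2×10) = 6.478 m.
The distance along the slope is d = h/sinθ = 6.478/sin21.4° ≈ 17.8 m.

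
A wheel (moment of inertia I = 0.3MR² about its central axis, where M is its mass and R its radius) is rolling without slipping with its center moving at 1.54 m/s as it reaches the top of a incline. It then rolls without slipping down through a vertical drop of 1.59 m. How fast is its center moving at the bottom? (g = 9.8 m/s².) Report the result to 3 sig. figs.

v ≈ 5.13 m/s

The moment of inertia is 0.3MR², giving k ≡ I/(MR²) = 0.3.
Pure rolling means v = ωR; then KE = ½Mv² + ½I(v/R)² = ½(1+k)Mv² = (13/20)Mv².
Conserving energy between top and bottom: (13/20)Mv² = (13/20)Mv₀² + Mgh, hence v² = v₀² + 2gh/(1+k).
v = √(1.54² + 2×9.8×1.59/1.3) = √26.34 ≈ 5.13 m/s.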